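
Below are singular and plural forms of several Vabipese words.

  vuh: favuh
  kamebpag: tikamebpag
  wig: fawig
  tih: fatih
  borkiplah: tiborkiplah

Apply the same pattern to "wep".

fawep

wig and kamebpag both end in -g yet inflect differently (fawig, tikamebpag), so the final letter is not what conditions the rule; the number of vowels is.
"wep" has 1 vowel. The stems with 1 vowel (vuh → favuh, tih → fatih, wig → fawig) add the prefix fa-.
So wep → fawep.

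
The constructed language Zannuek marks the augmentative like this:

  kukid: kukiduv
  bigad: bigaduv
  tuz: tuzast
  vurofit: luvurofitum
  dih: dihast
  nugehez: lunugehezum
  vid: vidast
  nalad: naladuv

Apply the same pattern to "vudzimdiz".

"vudzimdiz" has 3 vowels. The stems with 3 vowels (nugehez → lunugehezum, vurofit → luvurofitum) add lu- … -um around the stem.
So vudzimdiz → luvudzimdizum.

luvudzimdizum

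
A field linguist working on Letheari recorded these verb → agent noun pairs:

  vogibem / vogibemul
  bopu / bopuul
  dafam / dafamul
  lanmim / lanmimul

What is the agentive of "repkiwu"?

Every pair shown (vogibem → vogibemul, bopu → bopuul, dafam → dafamul, …) follows the same rule: add -ul.
So repkiwu → repkiwuul.

repkiwuul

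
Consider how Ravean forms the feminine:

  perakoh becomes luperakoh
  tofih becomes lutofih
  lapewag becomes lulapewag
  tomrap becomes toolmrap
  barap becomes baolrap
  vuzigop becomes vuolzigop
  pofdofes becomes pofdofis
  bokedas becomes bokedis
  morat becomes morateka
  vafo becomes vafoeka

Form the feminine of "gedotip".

geoldotip

lapewag and tomrap both have last vowel 'a' yet inflect differently (lulapewag, toolmrap), so the last vowel is not what conditions the rule; the final letter is.
"gedotip" ends in -p. The stems ending in -p (tomrap → toolmrap, barap → baolrap, vuzigop → vuolzigop) insert -ol- after the first vowel.
The other patterns: stems ending in -g or -h add the prefix lu-; stems ending in -s change the last vowel to 'i'; stems ending in -o or -t add -eka.
So gedotip → geoldotip.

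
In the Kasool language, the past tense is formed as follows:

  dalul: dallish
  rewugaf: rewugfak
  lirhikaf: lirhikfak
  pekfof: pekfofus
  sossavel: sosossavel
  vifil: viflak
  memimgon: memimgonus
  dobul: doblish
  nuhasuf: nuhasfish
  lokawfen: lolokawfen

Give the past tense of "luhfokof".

"luhfokof" has last vowel 'o'. The stems whose last vowel is 'o' (memimgon → memimgonus, pekfof → pekfofus) add -us.
The other patterns: stems whose last vowel is 'u' delete the last vowel and add -ish; stems whose last vowel is 'e' repeat the first consonant+vowel as a prefix; stems whose last vowel is 'a' or 'i' delete the last vowel and add -ak.
So luhfokof → luhfokofus.

luhfokofus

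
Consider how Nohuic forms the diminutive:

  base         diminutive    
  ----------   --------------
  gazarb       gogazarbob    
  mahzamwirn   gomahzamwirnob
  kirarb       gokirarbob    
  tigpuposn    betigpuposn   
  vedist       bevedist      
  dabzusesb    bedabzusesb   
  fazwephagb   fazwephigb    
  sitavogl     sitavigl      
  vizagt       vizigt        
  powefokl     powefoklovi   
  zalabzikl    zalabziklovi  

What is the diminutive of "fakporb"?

gofakporbob

mahzamwirn and tigpuposn both end in -n yet inflect differently (gomahzamwirnob, betigpuposn), so the final letter is not what conditions the rule; the second-to-last letter is.
"fakporb" has second-to-last letter 'r'. The stems whose second-to-last letter is 'r' (gazarb → gogazarbob, mahzamwirn → gomahzamwirnob, kirarb → gokirarbob) add go- … -ob around the stem.
The other patterns: stems whose second-to-last letter is 's' add the prefix be-; stems whose second-to-last letter is 'g' change the last vowel to 'i'; stems whose second-to-last letter is 'k' add -ovi.
So fakporb → gofakporbob.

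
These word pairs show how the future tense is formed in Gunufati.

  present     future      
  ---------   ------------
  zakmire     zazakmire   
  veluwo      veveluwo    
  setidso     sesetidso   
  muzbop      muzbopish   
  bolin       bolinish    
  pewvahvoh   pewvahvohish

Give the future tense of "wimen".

veluwo and muzbop both have last vowel 'o' yet inflect differently (veveluwo, muzbopish), so the last vowel is not what conditions the rule; whether the stem ends in a vowel or a consonant is.
"wimen" ends in a consonant. The stems ending in a consonant (muzbop → muzbopish, bolin → bolinish, pewvahvoh → pewvahvohish) add -ish.
The other pattern: stems ending in a vowel repeat the first consonant+vowel as a prefix.
So wimen → wimenish.

wimenish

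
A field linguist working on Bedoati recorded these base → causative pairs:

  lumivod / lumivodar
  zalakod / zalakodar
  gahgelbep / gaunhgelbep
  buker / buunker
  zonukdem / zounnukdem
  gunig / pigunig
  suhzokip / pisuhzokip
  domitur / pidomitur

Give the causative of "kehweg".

keunhweg

"kehweg" has last vowel 'e'. The stems whose last vowel is 'e' (gahgelbep → gaunhgelbep, buker → buunker, zonukdem → zounnukdem) insert -un- after the first vowel.
The other patterns: stems whose last vowel is 'o' add -ar; stems whose last vowel is 'i' or 'u' add the prefix pi-.
So kehweg → keunhweg.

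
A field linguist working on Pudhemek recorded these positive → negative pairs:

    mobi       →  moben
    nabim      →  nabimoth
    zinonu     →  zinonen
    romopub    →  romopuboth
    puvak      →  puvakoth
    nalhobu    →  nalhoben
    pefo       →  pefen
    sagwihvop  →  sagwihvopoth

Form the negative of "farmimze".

farmimzen

pefo and sagwihvop both have last vowel 'o' yet inflect differently (pefen, sagwihvopoth), so the last vowel is not what conditions the rule; whether the stem ends in a vowel or a consonant is.
"farmimze" ends in a vowel. The stems ending in a vowel (nalhobu → nalhoben, pefo → pefen, zinonu → zinonen) drop the final letter and add -en.
The other pattern: stems ending in a consonant add -oth.
So farmimze → farmimzen.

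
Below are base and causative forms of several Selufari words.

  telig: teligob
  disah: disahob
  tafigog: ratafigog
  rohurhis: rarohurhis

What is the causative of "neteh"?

telig and tafigog both end in -g yet inflect differently (teligob, ratafigog), so the final letter is not what conditions the rule; the number of vowels is.
"neteh" has 2 vowels. The stems with 2 vowels (telig → teligob, disah → disahob) add -ob.
So neteh → netehob.

netehob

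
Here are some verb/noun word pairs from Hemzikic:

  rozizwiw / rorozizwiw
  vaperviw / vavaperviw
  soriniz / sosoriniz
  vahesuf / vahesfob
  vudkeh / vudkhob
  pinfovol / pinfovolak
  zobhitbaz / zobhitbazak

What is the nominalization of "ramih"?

"ramih" has last vowel 'i'. The stems whose last vowel is 'i' (rozizwiw → rorozizwiw, vaperviw → vavaperviw, soriniz → sosoriniz) repeat the first consonant+vowel as a prefix.
The other patterns: stems whose last vowel is 'e' or 'u' delete the last vowel and add -ob; stems whose last vowel is 'a' or 'o' add -ak.
So ramih → raramih.

raramih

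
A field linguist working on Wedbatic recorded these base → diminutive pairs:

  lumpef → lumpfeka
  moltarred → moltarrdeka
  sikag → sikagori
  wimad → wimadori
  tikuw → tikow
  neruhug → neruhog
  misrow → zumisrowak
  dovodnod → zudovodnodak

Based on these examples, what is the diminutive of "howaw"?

howawori

"howaw" has last vowel 'a'. The stems whose last vowel is 'a' (sikag → sikagori, wimad → wimadori) add -ori.
The other patterns: stems whose last vowel is 'e' delete the last vowel and add -eka; stems whose last vowel is 'u' change the last vowel to 'o'; stems whose last vowel is 'o' add zu- … -ak around the stem.
So howaw → howawori.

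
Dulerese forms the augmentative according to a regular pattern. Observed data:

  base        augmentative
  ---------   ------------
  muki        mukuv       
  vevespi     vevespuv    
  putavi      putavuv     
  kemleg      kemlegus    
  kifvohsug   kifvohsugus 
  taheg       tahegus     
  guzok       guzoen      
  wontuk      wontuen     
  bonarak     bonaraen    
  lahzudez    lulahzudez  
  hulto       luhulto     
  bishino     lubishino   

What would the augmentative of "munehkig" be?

kifvohsug and wontuk both have last vowel 'u' yet inflect differently (kifvohsugus, wontuen), so the last vowel is not what conditions the rule; the final letter is.
"munehkig" ends in -g. The stems ending in -g (kemleg → kemlegus, kifvohsug → kifvohsugus, taheg → tahegus) add -us.
So munehkig → munehkigus.

munehkigus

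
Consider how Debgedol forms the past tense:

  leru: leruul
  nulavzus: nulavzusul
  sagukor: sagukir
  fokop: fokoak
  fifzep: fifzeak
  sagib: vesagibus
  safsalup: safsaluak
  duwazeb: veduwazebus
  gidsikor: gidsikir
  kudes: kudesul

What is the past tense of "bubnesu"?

sagukor and fokop both have last vowel 'o' yet inflect differently (sagukir, fokoak), so the last vowel is not what conditions the rule; the final letter is.
"bubnesu" ends in -u. The one such stem in the data (leru → leruul) adds -ul, so the same rule applies.
The other patterns: stems ending in -r change the last vowel to 'i'; stems ending in -b add ve- … -us around the stem; stems ending in -p drop the final letter and add -ak.
So bubnesu → bubnesuul.

bubnesuul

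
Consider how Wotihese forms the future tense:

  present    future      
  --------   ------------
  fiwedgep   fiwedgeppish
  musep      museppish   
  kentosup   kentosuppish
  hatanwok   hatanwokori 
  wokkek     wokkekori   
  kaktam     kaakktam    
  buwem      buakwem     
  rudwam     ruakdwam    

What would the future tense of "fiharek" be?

fiharekori

fiwedgep and wokkek both have last vowel 'e' yet inflect differently (fiwedgeppish, wokkekori), so the last vowel is not what conditions the rule; the final letter is.
"fiharek" ends in -k. The stems ending in -k (hatanwok → hatanwokori, wokkek → wokkekori) add -ori.
The other patterns: stems ending in -p double the final consonant and add -ish; stems ending in -m insert -ak- after the first vowel.
So fiharek → fiharekori.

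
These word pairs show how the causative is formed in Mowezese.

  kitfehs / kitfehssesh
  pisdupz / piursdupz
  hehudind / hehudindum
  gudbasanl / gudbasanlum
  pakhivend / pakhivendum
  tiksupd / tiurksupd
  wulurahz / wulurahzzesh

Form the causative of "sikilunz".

sikilunzum

pakhivend and tiksupd both end in -d yet inflect differently (pakhivendum, tiurksupd), so the final letter is not what conditions the rule; the second-to-last letter is.
"sikilunz" has second-to-last letter 'n'. The stems whose second-to-last letter is 'n' (pakhivend → pakhivendum, gudbasanl → gudbasanlum, hehudind → hehudindum) add -um.
So sikilunz → sikilunzum.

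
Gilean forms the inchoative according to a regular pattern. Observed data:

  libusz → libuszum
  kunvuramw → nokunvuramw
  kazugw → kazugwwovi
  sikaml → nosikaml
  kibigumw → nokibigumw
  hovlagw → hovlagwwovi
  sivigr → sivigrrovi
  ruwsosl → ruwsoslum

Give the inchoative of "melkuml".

nomelkuml

kunvuramw and hovlagw both end in -w yet inflect differently (nokunvuramw, hovlagwwovi), so the final letter is not what conditions the rule; the second-to-last letter is.
"melkuml" has second-to-last letter 'm'. The stems whose second-to-last letter is 'm' (sikaml → nosikaml, kunvuramw → nokunvuramw, kibigumw → nokibigumw) add the prefix no-.
So melkuml → nomelkuml.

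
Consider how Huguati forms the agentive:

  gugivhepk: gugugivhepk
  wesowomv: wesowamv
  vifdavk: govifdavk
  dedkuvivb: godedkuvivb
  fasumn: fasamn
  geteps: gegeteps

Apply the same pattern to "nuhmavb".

"nuhmavb" has second-to-last letter 'v'. The stems whose second-to-last letter is 'v' (vifdavk → govifdavk, dedkuvivb → godedkuvivb) add the prefix go-.
The other patterns: stems whose second-to-last letter is 'm' change the last vowel to 'a'; stems whose second-to-last letter is 'p' repeat the first consonant+vowel as a prefix.
So nuhmavb → gonuhmavb.

gonuhmavb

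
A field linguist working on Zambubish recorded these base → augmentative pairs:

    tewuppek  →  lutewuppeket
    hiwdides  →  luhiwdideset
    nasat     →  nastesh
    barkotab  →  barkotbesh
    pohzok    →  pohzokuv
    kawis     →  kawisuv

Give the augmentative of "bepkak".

tewuppek and pohzok both end in -k yet inflect differently (lutewuppeket, pohzokuv), so the final letter is not what conditions the rule; the last vowel is.
"bepkak" has last vowel 'a'. The stems whose last vowel is 'a' (nasat → nastesh, barkotab → barkotbesh) delete the last vowel and add -esh.
So bepkak → bepkkesh.

bepkkesh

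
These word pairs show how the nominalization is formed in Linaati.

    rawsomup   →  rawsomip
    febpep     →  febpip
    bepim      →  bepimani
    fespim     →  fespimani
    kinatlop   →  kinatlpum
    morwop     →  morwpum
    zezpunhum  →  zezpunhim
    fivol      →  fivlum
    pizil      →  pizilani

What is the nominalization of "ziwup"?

ziwip

pizil and fivol both end in -l yet inflect differently (pizilani, fivlum), so the final letter is not what conditions the rule; the last vowel is.
"ziwup" has last vowel 'u'. The stems whose last vowel is 'u' (rawsomup → rawsomip, zezpunhum → zezpunhim) change the last vowel to 'i'.
The other patterns: stems whose last vowel is 'i' add -ani; stems whose last vowel is 'o' delete the last vowel and add -um.
So ziwup → ziwip.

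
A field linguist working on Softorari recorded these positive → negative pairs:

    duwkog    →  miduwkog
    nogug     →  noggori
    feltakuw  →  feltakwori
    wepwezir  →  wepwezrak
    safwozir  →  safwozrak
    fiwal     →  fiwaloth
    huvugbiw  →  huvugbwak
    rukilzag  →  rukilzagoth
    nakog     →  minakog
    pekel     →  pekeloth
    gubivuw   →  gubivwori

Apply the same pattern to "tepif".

nakog and rukilzag both end in -g yet inflect differently (minakog, rukilzagoth), so the final letter is not what conditions the rule; the last vowel is.
"tepif" has last vowel 'i'. The stems whose last vowel is 'i' (safwozir → safwozrak, wepwezir → wepwezrak, huvugbiw → huvugbwak) delete the last vowel and add -ak.
So tepif → tepfak.

tepfak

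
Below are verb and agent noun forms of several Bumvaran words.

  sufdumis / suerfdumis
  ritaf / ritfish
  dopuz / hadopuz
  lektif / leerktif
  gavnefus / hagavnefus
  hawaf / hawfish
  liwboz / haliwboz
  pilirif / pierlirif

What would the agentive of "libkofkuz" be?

halibkofkuz

hawaf and lektif both end in -f yet inflect differently (hawfish, leerktif), so the final letter is not what conditions the rule; the last vowel is.
"libkofkuz" has last vowel 'u'. The stems whose last vowel is 'u' (dopuz → hadopuz, gavnefus → hagavnefus) add the prefix ha-.
The other patterns: stems whose last vowel is 'a' delete the last vowel and add -ish; stems whose last vowel is 'i' insert -er- after the first vowel.
So libkofkuz → halibkofkuz.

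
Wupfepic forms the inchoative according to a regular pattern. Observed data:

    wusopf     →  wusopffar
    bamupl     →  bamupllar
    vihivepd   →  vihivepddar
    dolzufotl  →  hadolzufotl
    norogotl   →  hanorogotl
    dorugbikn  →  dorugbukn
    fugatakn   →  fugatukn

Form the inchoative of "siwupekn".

bamupl and dolzufotl both end in -l yet inflect differently (bamupllar, hadolzufotl), so the final letter is not what conditions the rule; the second-to-last letter is.
"siwupekn" has second-to-last letter 'k'. The stems whose second-to-last letter is 'k' (dorugbikn → dorugbukn, fugatakn → fugatukn) change the last vowel to 'u'.
So siwupekn → siwupukn.

siwupukn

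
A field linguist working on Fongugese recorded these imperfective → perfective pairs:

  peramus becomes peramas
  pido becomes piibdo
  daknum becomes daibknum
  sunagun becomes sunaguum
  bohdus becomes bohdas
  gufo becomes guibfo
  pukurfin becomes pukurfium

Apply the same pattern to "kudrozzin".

kudrozzium

sunagun and bohdus both have last vowel 'u' yet inflect differently (sunaguum, bohdas), so the last vowel is not what conditions the rule; the final letter is.
"kudrozzin" ends in -n. The stems ending in -n (sunagun → sunaguum, pukurfin → pukurfium) drop the final letter and add -um.
The other patterns: stems ending in -s change the last vowel to 'a'; stems ending in -m or -o insert -ib- after the first vowel.
So kudrozzin → kudrozzium.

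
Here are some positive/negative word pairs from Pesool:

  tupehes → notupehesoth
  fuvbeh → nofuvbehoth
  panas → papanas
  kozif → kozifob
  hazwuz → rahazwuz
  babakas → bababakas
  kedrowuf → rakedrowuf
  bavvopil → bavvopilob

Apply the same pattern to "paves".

kozif and kedrowuf both end in -f yet inflect differently (kozifob, rakedrowuf), so the final letter is not what conditions the rule; the last vowel is.
"paves" has last vowel 'e'. The stems whose last vowel is 'e' (tupehes → notupehesoth, fuvbeh → nofuvbehoth) add no- … -oth around the stem.
The other patterns: stems whose last vowel is 'i' add -ob; stems whose last vowel is 'a' repeat the first consonant+vowel as a prefix; stems whose last vowel is 'u' add the prefix ra-.
So paves → nopavesoth.

nopavesoth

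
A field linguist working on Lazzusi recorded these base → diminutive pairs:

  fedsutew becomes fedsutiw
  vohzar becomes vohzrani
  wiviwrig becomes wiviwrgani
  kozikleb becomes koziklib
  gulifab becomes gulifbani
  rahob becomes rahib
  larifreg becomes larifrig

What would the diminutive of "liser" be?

rahob and gulifab both end in -b yet inflect differently (rahib, gulifbani), so the final letter is not what conditions the rule; the last vowel is.
"liser" has last vowel 'e'. The stems whose last vowel is 'e' (larifreg → larifrig, fedsutew → fedsutiw, kozikleb → koziklib) change the last vowel to 'i'.
The other pattern: stems whose last vowel is 'a' or 'i' delete the last vowel and add -ani.
So liser → lisir.

lisir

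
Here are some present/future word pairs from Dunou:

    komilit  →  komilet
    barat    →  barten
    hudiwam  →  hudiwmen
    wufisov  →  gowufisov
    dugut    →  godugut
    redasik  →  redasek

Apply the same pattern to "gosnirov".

gogosnirov

"gosnirov" has last vowel 'o'. The one such stem in the data (wufisov → gowufisov) adds the prefix go-, so the same rule applies.
The other patterns: stems whose last vowel is 'a' delete the last vowel and add -en; stems whose last vowel is 'i' change the last vowel to 'e'.
So gosnirov → gogosnirov.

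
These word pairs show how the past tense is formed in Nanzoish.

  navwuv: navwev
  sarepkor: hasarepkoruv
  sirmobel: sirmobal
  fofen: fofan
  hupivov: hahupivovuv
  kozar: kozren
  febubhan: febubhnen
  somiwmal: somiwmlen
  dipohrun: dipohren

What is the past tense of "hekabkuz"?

hekabkez

fofen and febubhan both end in -n yet inflect differently (fofan, febubhnen), so the final letter is not what conditions the rule; the last vowel is.
"hekabkuz" has last vowel 'u'. The stems whose last vowel is 'u' (dipohrun → dipohren, navwuv → navwev) change the last vowel to 'e'.
The other patterns: stems whose last vowel is 'o' add ha- … -uv around the stem; stems whose last vowel is 'e' change the last vowel to 'a'; stems whose last vowel is 'a' delete the last vowel and add -en.
So hekabkuz → hekabkez.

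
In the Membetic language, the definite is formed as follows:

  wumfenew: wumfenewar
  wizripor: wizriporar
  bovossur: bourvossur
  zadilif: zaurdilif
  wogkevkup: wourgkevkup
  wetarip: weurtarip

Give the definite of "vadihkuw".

wizripor and bovossur both end in -r yet inflect differently (wizriporar, bourvossur), so the final letter is not what conditions the rule; the last vowel is.
"vadihkuw" has last vowel 'u'. The stems whose last vowel is 'u' (bovossur → bourvossur, wogkevkup → wourgkevkup) insert -ur- after the first vowel.
The other pattern: stems whose last vowel is 'e' or 'o' add -ar.
So vadihkuw → vaurdihkuw.

vaurdihkuw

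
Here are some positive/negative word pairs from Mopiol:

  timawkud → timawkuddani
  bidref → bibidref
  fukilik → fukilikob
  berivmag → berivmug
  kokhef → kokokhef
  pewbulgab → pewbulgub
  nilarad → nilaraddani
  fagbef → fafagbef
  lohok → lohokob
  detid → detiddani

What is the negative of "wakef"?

wawakef

fukilik and detid both have last vowel 'i' yet inflect differently (fukilikob, detiddani), so the last vowel is not what conditions the rule; the final letter is.
"wakef" ends in -f. The stems ending in -f (fagbef → fafagbef, bidref → bibidref, kokhef → kokokhef) repeat the first consonant+vowel as a prefix.
The other patterns: stems ending in -k add -ob; stems ending in -d double the final consonant and add -ani; stems ending in -b or -g change the last vowel to 'u'.
So wakef → wawakef.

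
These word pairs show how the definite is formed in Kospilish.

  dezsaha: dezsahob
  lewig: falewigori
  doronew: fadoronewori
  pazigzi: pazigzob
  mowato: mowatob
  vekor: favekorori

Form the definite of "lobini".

lobinob

lewig and pazigzi both have last vowel 'i' yet inflect differently (falewigori, pazigzob), so the last vowel is not what conditions the rule; whether the stem ends in a vowel or a consonant is.
"lobini" ends in a vowel. The stems ending in a vowel (dezsaha → dezsahob, pazigzi → pazigzob, mowato → mowatob) drop the final letter and add -ob.
The other pattern: stems ending in a consonant add fa- … -ori around the stem.
So lobini → lobinob.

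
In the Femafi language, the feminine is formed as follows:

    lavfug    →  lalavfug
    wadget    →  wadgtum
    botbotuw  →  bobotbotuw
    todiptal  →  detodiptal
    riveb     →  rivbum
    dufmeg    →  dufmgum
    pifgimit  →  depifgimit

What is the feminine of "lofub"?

"lofub" has last vowel 'u'. The stems whose last vowel is 'u' (botbotuw → bobotbotuw, lavfug → lalavfug) repeat the first consonant+vowel as a prefix.
The other patterns: stems whose last vowel is 'e' delete the last vowel and add -um; stems whose last vowel is 'a' or 'i' add the prefix de-.
So lofub → lolofub.

lolofub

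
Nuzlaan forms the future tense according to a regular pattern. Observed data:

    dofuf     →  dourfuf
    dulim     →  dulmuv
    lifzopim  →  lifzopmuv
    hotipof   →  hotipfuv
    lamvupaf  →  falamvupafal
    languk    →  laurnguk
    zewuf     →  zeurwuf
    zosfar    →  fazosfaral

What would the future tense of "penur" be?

peurnur

lamvupaf and zewuf both end in -f yet inflect differently (falamvupafal, zeurwuf), so the final letter is not what conditions the rule; the last vowel is.
"penur" has last vowel 'u'. The stems whose last vowel is 'u' (languk → laurnguk, zewuf → zeurwuf, dofuf → dourfuf) insert -ur- after the first vowel.
So penur → peurnur.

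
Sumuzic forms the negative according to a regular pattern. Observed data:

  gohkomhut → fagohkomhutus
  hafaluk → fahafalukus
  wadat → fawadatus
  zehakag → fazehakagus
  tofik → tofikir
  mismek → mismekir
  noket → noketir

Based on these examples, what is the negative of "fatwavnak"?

fafatwavnakus

"fatwavnak" has last vowel 'a'. The stems whose last vowel is 'a' (zehakag → fazehakagus, wadat → fawadatus) add fa- … -us around the stem.
So fatwavnak → fafatwavnakus.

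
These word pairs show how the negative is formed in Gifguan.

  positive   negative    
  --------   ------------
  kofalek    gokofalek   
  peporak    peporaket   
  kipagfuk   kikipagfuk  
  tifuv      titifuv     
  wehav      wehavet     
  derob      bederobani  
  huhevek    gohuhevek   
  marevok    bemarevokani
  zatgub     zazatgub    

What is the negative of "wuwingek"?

"wuwingek" has last vowel 'e'. The stems whose last vowel is 'e' (kofalek → gokofalek, huhevek → gohuhevek) add the prefix go-.
So wuwingek → gowuwingek.

gowuwingek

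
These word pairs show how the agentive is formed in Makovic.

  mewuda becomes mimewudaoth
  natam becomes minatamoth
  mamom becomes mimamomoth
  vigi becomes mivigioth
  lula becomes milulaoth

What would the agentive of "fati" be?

mifatioth

Every pair shown (mewuda → mimewudaoth, natam → minatamoth, mamom → mimamomoth, …) follows the same rule: add mi- … -oth around the stem.
So fati → mifatioth.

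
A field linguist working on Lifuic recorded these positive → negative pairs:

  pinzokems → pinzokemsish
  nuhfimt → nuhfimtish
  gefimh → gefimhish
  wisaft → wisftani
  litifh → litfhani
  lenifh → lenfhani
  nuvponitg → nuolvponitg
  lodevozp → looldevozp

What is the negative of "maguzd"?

maolguzd

nuhfimt and wisaft both end in -t yet inflect differently (nuhfimtish, wisftani), so the final letter is not what conditions the rule; the second-to-last letter is.
"maguzd" has second-to-last letter 'z'. The one such stem in the data (lodevozp → looldevozp) inserts -ol- after the first vowel (as does nuvponitg), so the same rule applies.
So maguzd → maolguzd.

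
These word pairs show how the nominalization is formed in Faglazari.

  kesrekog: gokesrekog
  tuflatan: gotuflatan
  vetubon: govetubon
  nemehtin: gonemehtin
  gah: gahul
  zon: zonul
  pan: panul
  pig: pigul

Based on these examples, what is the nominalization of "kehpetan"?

gokehpetan

kesrekog and pig both end in -g yet inflect differently (gokesrekog, pigul), so the final letter is not what conditions the rule; the number of vowels is.
"kehpetan" has 3 vowels. The stems with 3 vowels (nemehtin → gonemehtin, tuflatan → gotuflatan, vetubon → govetubon) add the prefix go-.
So kehpetan → gokehpetan.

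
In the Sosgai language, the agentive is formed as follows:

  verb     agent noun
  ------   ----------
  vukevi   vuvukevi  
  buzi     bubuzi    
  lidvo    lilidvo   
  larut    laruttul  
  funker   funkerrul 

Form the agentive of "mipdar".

lidvo and larut both begin with l- yet inflect differently (lilidvo, laruttul), so the first letter is not what conditions the rule; whether the stem ends in a vowel or a consonant is.
"mipdar" ends in a consonant. The stems ending in a consonant (larut → laruttul, funker → funkerrul) double the final consonant and add -ul.
The other pattern: stems ending in a vowel repeat the first consonant+vowel as a prefix.
So mipdar → mipdarrul.

mipdarrul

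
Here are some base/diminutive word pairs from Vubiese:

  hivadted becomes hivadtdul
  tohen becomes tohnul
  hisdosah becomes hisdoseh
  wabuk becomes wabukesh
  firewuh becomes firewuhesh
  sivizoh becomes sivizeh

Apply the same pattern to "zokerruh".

firewuh and hisdosah both end in -h yet inflect differently (firewuhesh, hisdoseh), so the final letter is not what conditions the rule; the last vowel is.
"zokerruh" has last vowel 'u'. The stems whose last vowel is 'u' (firewuh → firewuhesh, wabuk → wabukesh) add -esh.
The other patterns: stems whose last vowel is 'e' delete the last vowel and add -ul; stems whose last vowel is 'a' or 'o' change the last vowel to 'e'.
So zokerruh → zokerruhesh.

zokerruhesh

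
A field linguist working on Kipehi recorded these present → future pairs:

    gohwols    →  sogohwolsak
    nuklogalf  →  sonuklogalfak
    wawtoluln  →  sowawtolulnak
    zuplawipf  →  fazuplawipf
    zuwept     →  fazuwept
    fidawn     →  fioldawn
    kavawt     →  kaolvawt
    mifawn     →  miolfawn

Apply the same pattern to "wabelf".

sowabelfak

nuklogalf and zuplawipf both end in -f yet inflect differently (sonuklogalfak, fazuplawipf), so the final letter is not what conditions the rule; the second-to-last letter is.
"wabelf" has second-to-last letter 'l'. The stems whose second-to-last letter is 'l' (gohwols → sogohwolsak, nuklogalf → sonuklogalfak, wawtoluln → sowawtolulnak) add so- … -ak around the stem.
The other patterns: stems whose second-to-last letter is 'p' add the prefix fa-; stems whose second-to-last letter is 'w' insert -ol- after the first vowel.
So wabelf → sowabelfak.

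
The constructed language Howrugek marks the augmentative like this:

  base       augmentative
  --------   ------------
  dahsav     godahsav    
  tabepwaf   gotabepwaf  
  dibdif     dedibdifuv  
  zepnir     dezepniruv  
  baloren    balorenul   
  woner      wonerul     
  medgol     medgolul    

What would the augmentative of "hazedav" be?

gohazedav

tabepwaf and dibdif both end in -f yet inflect differently (gotabepwaf, dedibdifuv), so the final letter is not what conditions the rule; the last vowel is.
"hazedav" has last vowel 'a'. The stems whose last vowel is 'a' (dahsav → godahsav, tabepwaf → gotabepwaf) add the prefix go-.
The other patterns: stems whose last vowel is 'i' add de- … -uv around the stem; stems whose last vowel is 'e' or 'o' add -ul.
So hazedav → gohazedav.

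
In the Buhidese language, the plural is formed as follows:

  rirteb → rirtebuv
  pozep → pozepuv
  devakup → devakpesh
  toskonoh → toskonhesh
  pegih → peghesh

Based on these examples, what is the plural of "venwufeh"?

pozep and devakup both end in -p yet inflect differently (pozepuv, devakpesh), so the final letter is not what conditions the rule; the last vowel is.
"venwufeh" has last vowel 'e'. The stems whose last vowel is 'e' (rirteb → rirtebuv, pozep → pozepuv) add -uv.
So venwufeh → venwufehuv.

venwufehuv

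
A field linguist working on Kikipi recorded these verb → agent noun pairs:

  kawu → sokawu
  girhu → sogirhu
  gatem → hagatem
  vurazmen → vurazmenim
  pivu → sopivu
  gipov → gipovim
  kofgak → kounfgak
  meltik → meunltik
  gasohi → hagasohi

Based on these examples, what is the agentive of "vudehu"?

meltik and gasohi both have last vowel 'i' yet inflect differently (meunltik, hagasohi), so the last vowel is not what conditions the rule; the final letter is.
"vudehu" ends in -u. The stems ending in -u (girhu → sogirhu, pivu → sopivu, kawu → sokawu) add the prefix so-.
So vudehu → sovudehu.

sovudehu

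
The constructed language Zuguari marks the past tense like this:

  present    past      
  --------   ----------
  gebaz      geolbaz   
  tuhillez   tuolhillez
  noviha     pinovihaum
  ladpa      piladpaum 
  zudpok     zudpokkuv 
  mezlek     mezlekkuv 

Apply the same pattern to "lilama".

gebaz and noviha both have last vowel 'a' yet inflect differently (geolbaz, pinovihaum), so the last vowel is not what conditions the rule; the final letter is.
"lilama" ends in -a. The stems ending in -a (noviha → pinovihaum, ladpa → piladpaum) add pi- … -um around the stem.
The other patterns: stems ending in -z insert -ol- after the first vowel; stems ending in -k double the final consonant and add -uv.
So lilama → pililamaum.

pililamaum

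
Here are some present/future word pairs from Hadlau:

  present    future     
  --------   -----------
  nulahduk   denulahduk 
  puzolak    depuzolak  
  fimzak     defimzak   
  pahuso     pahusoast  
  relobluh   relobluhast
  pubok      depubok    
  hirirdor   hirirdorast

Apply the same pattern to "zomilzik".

pubok and hirirdor both have last vowel 'o' yet inflect differently (depubok, hirirdorast), so the last vowel is not what conditions the rule; the final letter is.
"zomilzik" ends in -k. The stems ending in -k (pubok → depubok, puzolak → depuzolak, fimzak → defimzak) add the prefix de-.
So zomilzik → dezomilzik.

dezomilzik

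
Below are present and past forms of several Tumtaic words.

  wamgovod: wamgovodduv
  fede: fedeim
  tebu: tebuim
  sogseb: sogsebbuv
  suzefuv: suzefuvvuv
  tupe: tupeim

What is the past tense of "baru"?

tebu and suzefuv both have last vowel 'u' yet inflect differently (tebuim, suzefuvvuv), so the last vowel is not what conditions the rule; whether the stem ends in a vowel or a consonant is.
"baru" ends in a vowel. The stems ending in a vowel (fede → fedeim, tupe → tupeim, tebu → tebuim) add -im.
The other pattern: stems ending in a consonant double the final consonant and add -uv.
So baru → baruim.

baruim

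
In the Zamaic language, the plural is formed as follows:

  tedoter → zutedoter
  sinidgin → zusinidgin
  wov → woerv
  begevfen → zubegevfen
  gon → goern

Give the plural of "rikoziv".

zurikoziv

gon and begevfen both end in -n yet inflect differently (goern, zubegevfen), so the final letter is not what conditions the rule; the number of vowels is.
"rikoziv" has 3 vowels. The stems with 3 vowels (begevfen → zubegevfen, sinidgin → zusinidgin, tedoter → zutedoter) add the prefix zu-.
So rikoziv → zurikoziv.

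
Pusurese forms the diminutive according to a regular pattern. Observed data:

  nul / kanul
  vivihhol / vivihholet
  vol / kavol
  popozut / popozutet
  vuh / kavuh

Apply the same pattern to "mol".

"mol" has 1 vowel. The stems with 1 vowel (vol → kavol, vuh → kavuh, nul → kanul) add the prefix ka-.
So mol → kamol.

kamol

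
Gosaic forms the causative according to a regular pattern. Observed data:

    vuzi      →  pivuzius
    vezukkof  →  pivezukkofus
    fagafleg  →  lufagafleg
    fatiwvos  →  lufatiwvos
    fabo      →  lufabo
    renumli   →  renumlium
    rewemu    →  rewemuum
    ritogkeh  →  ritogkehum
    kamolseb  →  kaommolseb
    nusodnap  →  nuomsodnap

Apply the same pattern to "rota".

vuzi and renumli both end in -i yet inflect differently (pivuzius, renumlium), so the final letter is not what conditions the rule; the first letter is.
"rota" begins with r-. The stems beginning with r- (renumli → renumlium, rewemu → rewemuum, ritogkeh → ritogkehum) add -um.
The other patterns: stems beginning with v- add pi- … -us around the stem; stems beginning with f- add the prefix lu-; stems beginning with k- or n- insert -om- after the first vowel.
So rota → rotaum.

rotaum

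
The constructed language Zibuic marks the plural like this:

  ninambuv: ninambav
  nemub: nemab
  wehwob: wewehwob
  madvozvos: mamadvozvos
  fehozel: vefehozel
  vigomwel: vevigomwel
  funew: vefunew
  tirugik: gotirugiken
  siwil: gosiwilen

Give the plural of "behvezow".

"behvezow" has last vowel 'o'. The stems whose last vowel is 'o' (wehwob → wewehwob, madvozvos → mamadvozvos) repeat the first consonant+vowel as a prefix.
So behvezow → bebehvezow.

bebehvezow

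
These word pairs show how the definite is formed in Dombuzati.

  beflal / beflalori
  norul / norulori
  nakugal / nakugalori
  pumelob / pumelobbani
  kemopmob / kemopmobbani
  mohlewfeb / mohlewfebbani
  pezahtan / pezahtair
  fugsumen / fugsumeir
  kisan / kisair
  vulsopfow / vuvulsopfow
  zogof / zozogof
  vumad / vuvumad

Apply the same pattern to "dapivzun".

dapivzuir

beflal and pezahtan both have last vowel 'a' yet inflect differently (beflalori, pezahtair), so the last vowel is not what conditions the rule; the final letter is.
"dapivzun" ends in -n. The stems ending in -n (pezahtan → pezahtair, fugsumen → fugsumeir, kisan → kisair) drop the final letter and add -ir.
The other patterns: stems ending in -l add -ori; stems ending in -b double the final consonant and add -ani; stems ending in -d, -f or -w repeat the first consonant+vowel as a prefix.
So dapivzun → dapivzuir.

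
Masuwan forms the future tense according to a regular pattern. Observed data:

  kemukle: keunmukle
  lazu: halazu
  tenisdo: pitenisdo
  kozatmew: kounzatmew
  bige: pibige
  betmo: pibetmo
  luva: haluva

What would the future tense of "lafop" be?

"lafop" begins with l-. The stems beginning with l- (lazu → halazu, luva → haluva) add the prefix ha-.
So lafop → halafop.

halafop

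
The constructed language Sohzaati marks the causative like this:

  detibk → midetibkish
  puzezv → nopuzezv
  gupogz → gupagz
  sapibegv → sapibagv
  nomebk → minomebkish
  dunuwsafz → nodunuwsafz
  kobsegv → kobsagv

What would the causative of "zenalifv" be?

gupogz and dunuwsafz both end in -z yet inflect differently (gupagz, nodunuwsafz), so the final letter is not what conditions the rule; the second-to-last letter is.
"zenalifv" has second-to-last letter 'f'. The one such stem in the data (dunuwsafz → nodunuwsafz) adds the prefix no-, so the same rule applies.
So zenalifv → nozenalifv.

nozenalifv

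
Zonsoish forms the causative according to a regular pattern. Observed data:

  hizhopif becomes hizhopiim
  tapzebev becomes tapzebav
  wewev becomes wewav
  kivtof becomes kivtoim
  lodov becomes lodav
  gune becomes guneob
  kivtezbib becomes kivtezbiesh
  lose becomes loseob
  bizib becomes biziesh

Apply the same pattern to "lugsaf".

kivtof and lodov both have last vowel 'o' yet inflect differently (kivtoim, lodav), so the last vowel is not what conditions the rule; the final letter is.
"lugsaf" ends in -f. The stems ending in -f (kivtof → kivtoim, hizhopif → hizhopiim) drop the final letter and add -im.
The other patterns: stems ending in -v change the last vowel to 'a'; stems ending in -b drop the final letter and add -esh; stems ending in -e add -ob.
So lugsaf → lugsaim.

lugsaim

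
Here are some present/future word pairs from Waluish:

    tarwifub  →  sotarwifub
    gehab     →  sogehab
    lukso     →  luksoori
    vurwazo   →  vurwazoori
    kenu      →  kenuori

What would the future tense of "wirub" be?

kenu and tarwifub both have last vowel 'u' yet inflect differently (kenuori, sotarwifub), so the last vowel is not what conditions the rule; whether the stem ends in a vowel or a consonant is.
"wirub" ends in a consonant. The stems ending in a consonant (gehab → sogehab, tarwifub → sotarwifub) add the prefix so-.
The other pattern: stems ending in a vowel add -ori.
So wirub → sowirub.

sowirub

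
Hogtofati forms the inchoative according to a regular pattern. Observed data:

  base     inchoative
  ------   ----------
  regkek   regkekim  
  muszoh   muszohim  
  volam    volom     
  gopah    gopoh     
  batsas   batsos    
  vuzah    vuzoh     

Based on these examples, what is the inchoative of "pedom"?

pedomim

vuzah and muszoh both end in -h yet inflect differently (vuzoh, muszohim), so the final letter is not what conditions the rule; the last vowel is.
"pedom" has last vowel 'o'. The one such stem in the data (muszoh → muszohim) adds -im, so the same rule applies.
The other pattern: stems whose last vowel is 'a' change the last vowel to 'o'.
So pedom → pedomim.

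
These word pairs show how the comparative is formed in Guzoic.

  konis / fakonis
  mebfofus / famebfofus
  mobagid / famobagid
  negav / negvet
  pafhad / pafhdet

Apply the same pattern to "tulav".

tulvet

mobagid and pafhad both end in -d yet inflect differently (famobagid, pafhdet), so the final letter is not what conditions the rule; the last vowel is.
"tulav" has last vowel 'a'. The stems whose last vowel is 'a' (negav → negvet, pafhad → pafhdet) delete the last vowel and add -et.
So tulav → tulvet.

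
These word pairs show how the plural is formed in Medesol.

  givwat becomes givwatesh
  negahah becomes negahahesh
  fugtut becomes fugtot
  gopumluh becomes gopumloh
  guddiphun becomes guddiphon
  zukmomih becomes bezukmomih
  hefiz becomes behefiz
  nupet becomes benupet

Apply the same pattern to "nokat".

givwat and fugtut both end in -t yet inflect differently (givwatesh, fugtot), so the final letter is not what conditions the rule; the last vowel is.
"nokat" has last vowel 'a'. The stems whose last vowel is 'a' (givwat → givwatesh, negahah → negahahesh) add -esh.
The other patterns: stems whose last vowel is 'u' change the last vowel to 'o'; stems whose last vowel is 'e' or 'i' add the prefix be-.
So nokat → nokatesh.

nokatesh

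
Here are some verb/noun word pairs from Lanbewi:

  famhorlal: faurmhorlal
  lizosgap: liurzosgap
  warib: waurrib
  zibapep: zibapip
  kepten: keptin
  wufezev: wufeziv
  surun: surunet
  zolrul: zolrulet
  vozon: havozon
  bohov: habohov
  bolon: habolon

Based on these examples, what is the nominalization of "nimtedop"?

hanimtedop

"nimtedop" has last vowel 'o'. The stems whose last vowel is 'o' (vozon → havozon, bohov → habohov, bolon → habolon) add the prefix ha-.
So nimtedop → hanimtedop.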